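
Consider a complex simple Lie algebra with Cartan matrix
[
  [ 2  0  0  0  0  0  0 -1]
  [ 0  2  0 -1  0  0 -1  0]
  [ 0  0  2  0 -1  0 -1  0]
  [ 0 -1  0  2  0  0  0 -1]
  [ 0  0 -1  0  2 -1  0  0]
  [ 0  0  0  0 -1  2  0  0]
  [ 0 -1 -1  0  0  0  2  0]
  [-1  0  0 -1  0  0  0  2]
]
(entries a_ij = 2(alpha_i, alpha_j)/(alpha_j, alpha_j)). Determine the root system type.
The matrix has rank 8 with 2's on the diagonal. Reading the off-diagonal entries as Dynkin edges (a single edge where a_ij = a_ji = -1; a double or triple edge where a_ij * a_ji = 2 or 3), the diagram is a chain of 8 nodes with single edges (A_8). One simple-root ordering that puts it in standard form is (alpha_6, alpha_5, alpha_3, alpha_7, alpha_2, alpha_4, alpha_8, alpha_1). So the algebra is type A_8, i.e. sl(9).

A_8 (sl(9))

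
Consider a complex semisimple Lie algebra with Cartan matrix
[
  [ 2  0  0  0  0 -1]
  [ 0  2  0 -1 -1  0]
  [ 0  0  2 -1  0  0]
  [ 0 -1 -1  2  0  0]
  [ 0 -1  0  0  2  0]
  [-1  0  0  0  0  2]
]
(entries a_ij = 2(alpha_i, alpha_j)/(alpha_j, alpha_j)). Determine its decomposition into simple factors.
The diagram associated to this matrix has two connected components: the simple roots {alpha_1, alpha_6} form a chain of 2 nodes with single edges (A_2), and {alpha_2, alpha_3, alpha_4, alpha_5} form a chain of 4 nodes with single edges (A_4). A semisimple Lie algebra decomposes uniquely as the direct sum of simple ideals, one per connected component of its Dynkin diagram, so g ≅ A_2 ⊕ A_4 (dimension 8 + 24 = 32).

A_2 (sl(3)) ⊕ A_4 (sl(5))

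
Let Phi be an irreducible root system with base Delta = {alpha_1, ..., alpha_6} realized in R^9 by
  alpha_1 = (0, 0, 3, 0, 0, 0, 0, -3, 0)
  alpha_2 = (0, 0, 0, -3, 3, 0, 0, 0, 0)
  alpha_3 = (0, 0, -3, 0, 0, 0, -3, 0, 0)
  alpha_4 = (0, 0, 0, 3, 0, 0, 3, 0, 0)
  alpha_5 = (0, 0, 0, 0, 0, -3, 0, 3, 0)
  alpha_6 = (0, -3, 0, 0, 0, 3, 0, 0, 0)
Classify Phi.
A_6 (sl(7))

Compute the Cartan integers a_ij = 2(alpha_i, alpha_j)/(alpha_j, alpha_j); the resulting 6x6 Cartan matrix is
[[2, 0, -1, 0, -1, 0], [0, 2, 0, -1, 0, 0], [-1, 0, 2, -1, 0, 0], [0, -1, -1, 2, 0, 0], [-1, 0, 0, 0, 2, -1], [0, 0, 0, 0, -1, 2]].
All simple roots have the same length, so the diagram is simply laced. The associated Dynkin diagram is a chain of 6 nodes with single edges (A_6), so the type is A_6 (the algebra sl(7)).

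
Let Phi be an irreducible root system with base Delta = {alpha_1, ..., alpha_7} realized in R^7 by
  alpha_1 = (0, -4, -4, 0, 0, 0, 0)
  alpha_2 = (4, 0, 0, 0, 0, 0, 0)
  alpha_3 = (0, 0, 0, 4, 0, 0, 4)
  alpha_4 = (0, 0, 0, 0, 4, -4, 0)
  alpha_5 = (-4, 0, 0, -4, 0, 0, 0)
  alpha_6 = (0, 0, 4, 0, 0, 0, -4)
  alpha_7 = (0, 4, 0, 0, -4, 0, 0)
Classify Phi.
B_7 (so(15))

Compute the Cartan integers a_ij = 2(alpha_i, alpha_j)/(alpha_j, alpha_j); the resulting 7x7 Cartan matrix is
[[2, 0, 0, 0, 0, -1, -1], [0, 2, 0, 0, -1, 0, 0], [0, 0, 2, 0, -1, -1, 0], [0, 0, 0, 2, 0, 0, -1], [0, -2, -1, 0, 2, 0, 0], [-1, 0, -1, 0, 0, 2, 0], [-1, 0, 0, -1, 0, 0, 2]].
The roots have two lengths (squared-length ratio 2:1); the short ones are alpha_{2}. The associated Dynkin diagram is a chain of 7 nodes with a double edge at one end; the terminal node there is the unique short simple root (B_7), so the type is B_7 (the algebra so(15)).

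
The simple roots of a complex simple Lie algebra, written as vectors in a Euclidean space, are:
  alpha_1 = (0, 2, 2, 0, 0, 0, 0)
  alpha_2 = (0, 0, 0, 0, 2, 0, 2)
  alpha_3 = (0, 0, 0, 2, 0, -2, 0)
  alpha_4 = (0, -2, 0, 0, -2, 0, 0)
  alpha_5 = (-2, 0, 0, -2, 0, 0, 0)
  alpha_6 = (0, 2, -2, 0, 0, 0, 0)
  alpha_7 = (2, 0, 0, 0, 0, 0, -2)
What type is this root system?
Compute the Cartan integers a_ij = 2(alpha_i, alpha_j)/(alpha_j, alpha_j); the resulting 7x7 Cartan matrix is
[[2, 0, 0, -1, 0, 0, 0], [0, 2, 0, -1, 0, 0, -1], [0, 0, 2, 0, -1, 0, 0], [-1, -1, 0, 2, 0, -1, 0], [0, 0, -1, 0, 2, 0, -1], [0, 0, 0, -1, 0, 2, 0], [0, -1, 0, 0, -1, 0, 2]].
All simple roots have the same length, so the diagram is simply laced. The associated Dynkin diagram is a chain of 5 nodes with a fork of two nodes at one end (D_7), so the type is D_7 (the algebra so(14)).

D_7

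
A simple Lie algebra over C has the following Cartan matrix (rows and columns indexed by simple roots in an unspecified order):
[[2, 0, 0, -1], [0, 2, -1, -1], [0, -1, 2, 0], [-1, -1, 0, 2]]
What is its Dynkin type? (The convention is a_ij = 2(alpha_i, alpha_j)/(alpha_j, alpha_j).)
type A_4

The matrix has rank 4 with 2's on the diagonal. Reading the off-diagonal entries as Dynkin edges (a single edge where a_ij = a_ji = -1; a double or triple edge where a_ij * a_ji = 2 or 3), the diagram is a chain of 4 nodes with single edges (A_4). One simple-root ordering that puts it in standard form is (alpha_1, alpha_4, alpha_2, alpha_3). So the algebra is type A_4, i.e. sl(5).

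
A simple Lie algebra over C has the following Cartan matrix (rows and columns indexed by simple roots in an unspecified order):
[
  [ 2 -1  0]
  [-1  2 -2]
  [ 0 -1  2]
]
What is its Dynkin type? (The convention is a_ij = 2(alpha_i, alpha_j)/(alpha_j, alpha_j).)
The matrix has rank 3 with 2's on the diagonal. Reading the off-diagonal entries as Dynkin edges (a single edge where a_ij = a_ji = -1; a double or triple edge where a_ij * a_ji = 2 or 3), the diagram is a chain of 3 nodes with a double edge at one end; the terminal node there is the unique short simple root (B_3). One simple-root ordering that puts it in standard form is (alpha_1, alpha_2, alpha_3). So the algebra is type B_3, i.e. so(7).

B_3 (so(7))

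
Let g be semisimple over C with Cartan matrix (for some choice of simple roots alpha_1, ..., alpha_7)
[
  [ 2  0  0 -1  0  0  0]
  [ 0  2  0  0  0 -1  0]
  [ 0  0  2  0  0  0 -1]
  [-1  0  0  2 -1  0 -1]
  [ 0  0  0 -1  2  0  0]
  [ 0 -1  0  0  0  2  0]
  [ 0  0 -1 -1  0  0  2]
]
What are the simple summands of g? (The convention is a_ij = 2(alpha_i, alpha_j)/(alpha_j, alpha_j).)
A_2 (sl(3)) + D_5 (so(10))

The diagram associated to this matrix has two connected components: the simple roots {alpha_2, alpha_6} form a chain of 2 nodes with single edges (A_2), and {alpha_1, alpha_3, alpha_4, alpha_5, alpha_7} form a chain of 3 nodes with a fork of two nodes at one end (D_5). A semisimple Lie algebra decomposes uniquely as the direct sum of simple ideals, one per connected component of its Dynkin diagram, so g ≅ A_2 ⊕ D_5 (dimension 8 + 45 = 53).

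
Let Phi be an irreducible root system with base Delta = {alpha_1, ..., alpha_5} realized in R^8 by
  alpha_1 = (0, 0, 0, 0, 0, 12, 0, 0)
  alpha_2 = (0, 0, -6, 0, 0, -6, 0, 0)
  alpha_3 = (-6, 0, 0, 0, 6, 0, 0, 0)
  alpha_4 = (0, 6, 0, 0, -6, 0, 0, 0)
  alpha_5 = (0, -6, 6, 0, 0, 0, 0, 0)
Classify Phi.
Compute the Cartan integers a_ij = 2(alpha_i, alpha_j)/(alpha_j, alpha_j); the resulting 5x5 Cartan matrix is
[[2, -2, 0, 0, 0], [-1, 2, 0, 0, -1], [0, 0, 2, -1, 0], [0, 0, -1, 2, -1], [0, -1, 0, -1, 2]].
The roots have two lengths (squared-length ratio 2:1); the short ones are alpha_{2,3,4,5}. The associated Dynkin diagram is a chain of 5 nodes with a double edge at one end; the terminal node there is the unique long simple root (C_5), so the type is C_5 (the algebra sp(10)).

C_5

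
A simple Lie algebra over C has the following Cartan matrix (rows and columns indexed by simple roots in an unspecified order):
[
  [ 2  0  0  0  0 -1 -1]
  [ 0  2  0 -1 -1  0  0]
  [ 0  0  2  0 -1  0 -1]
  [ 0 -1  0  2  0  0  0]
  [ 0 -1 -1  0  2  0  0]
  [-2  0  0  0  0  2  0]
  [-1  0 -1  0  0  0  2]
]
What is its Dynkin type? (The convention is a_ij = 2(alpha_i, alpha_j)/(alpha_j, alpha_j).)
C_7 (sp(14))

The matrix has rank 7 with 2's on the diagonal. Reading the off-diagonal entries as Dynkin edges (a single edge where a_ij = a_ji = -1; a double or triple edge where a_ij * a_ji = 2 or 3), the diagram is a chain of 7 nodes with a double edge at one end; the terminal node there is the unique long simple root (C_7). One simple-root ordering that puts it in standard form is (alpha_4, alpha_2, alpha_5, alpha_3, alpha_7, alpha_1, alpha_6). So the algebra is type C_7, i.e. sp(14).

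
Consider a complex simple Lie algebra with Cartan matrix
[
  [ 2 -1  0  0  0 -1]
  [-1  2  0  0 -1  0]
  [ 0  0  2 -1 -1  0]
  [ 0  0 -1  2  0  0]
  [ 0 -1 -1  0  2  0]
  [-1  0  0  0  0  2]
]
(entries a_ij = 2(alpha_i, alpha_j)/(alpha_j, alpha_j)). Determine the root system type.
A_6 (sl(7))

The matrix has rank 6 with 2's on the diagonal. Reading the off-diagonal entries as Dynkin edges (a single edge where a_ij = a_ji = -1; a double or triple edge where a_ij * a_ji = 2 or 3), the diagram is a chain of 6 nodes with single edges (A_6). One simple-root ordering that puts it in standard form is (alpha_6, alpha_1, alpha_2, alpha_5, alpha_3, alpha_4). So the algebra is type A_6, i.e. sl(7).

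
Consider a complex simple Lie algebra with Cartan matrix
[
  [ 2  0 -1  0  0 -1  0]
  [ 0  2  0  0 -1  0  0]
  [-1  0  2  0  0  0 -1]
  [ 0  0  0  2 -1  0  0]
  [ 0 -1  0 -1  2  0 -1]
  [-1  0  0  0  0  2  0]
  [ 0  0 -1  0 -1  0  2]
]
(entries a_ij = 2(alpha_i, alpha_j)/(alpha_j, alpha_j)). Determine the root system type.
type D_7

The matrix has rank 7 with 2's on the diagonal. Reading the off-diagonal entries as Dynkin edges (a single edge where a_ij = a_ji = -1; a double or triple edge where a_ij * a_ji = 2 or 3), the diagram is a chain of 5 nodes with a fork of two nodes at one end (D_7). One simple-root ordering that puts it in standard form is (alpha_6, alpha_1, alpha_3, alpha_7, alpha_5, alpha_4, alpha_2). So the algebra is type D_7, i.e. so(14).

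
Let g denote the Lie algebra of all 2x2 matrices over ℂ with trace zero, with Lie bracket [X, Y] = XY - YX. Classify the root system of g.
This is sl(2), which has dimension 2^2 - 1 = 3 and rank 2 - 1 = 1 (a Cartan subalgebra is the diagonal traceless matrices). In the classification of classical Lie algebras, the special linear algebra sl(n+1) has type A_n; here n = 1, so the Dynkin diagram is a chain of 1 nodes with single edges (A_1). Hence the type is A_1.

A_1 (sl(2))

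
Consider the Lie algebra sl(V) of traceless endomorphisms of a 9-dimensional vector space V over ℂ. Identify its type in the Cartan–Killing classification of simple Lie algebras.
This is sl(9), which has dimension 9^2 - 1 = 80 and rank 9 - 1 = 8 (a Cartan subalgebra is the diagonal traceless matrices). In the classification of classical Lie algebras, the special linear algebra sl(n+1) has type A_n; here n = 8, so the Dynkin diagram is a chain of 8 nodes with single edges (A_8). Hence the type is A_8.

A8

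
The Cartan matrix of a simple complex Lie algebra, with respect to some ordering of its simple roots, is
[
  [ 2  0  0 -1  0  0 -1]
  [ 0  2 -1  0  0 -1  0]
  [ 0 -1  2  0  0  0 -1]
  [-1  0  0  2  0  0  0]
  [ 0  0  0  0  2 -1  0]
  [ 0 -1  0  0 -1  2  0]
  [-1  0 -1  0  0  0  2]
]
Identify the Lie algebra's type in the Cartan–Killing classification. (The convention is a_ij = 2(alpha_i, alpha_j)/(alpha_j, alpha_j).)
A7

The matrix has rank 7 with 2's on the diagonal. Reading the off-diagonal entries as Dynkin edges (a single edge where a_ij = a_ji = -1; a double or triple edge where a_ij * a_ji = 2 or 3), the diagram is a chain of 7 nodes with single edges (A_7). One simple-root ordering that puts it in standard form is (alpha_4, alpha_1, alpha_7, alpha_3, alpha_2, alpha_6, alpha_5). So the algebra is type A_7, i.e. sl(8).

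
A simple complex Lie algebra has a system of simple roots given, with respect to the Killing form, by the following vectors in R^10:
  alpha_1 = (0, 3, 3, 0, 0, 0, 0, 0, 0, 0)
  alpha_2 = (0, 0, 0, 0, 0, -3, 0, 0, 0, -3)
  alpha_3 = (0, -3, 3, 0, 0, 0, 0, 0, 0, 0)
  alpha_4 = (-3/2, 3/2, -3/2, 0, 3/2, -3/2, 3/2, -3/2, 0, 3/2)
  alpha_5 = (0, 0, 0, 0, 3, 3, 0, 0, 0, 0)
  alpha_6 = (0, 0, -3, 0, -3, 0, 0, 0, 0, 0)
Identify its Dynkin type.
Compute the Cartan integers a_ij = 2(alpha_i, alpha_j)/(alpha_j, alpha_j); the resulting 6x6 Cartan matrix is
[[2, 0, 0, 0, 0, -1], [0, 2, 0, 0, -1, 0], [0, 0, 2, -1, 0, -1], [0, 0, -1, 2, 0, 0], [0, -1, 0, 0, 2, -1], [-1, 0, -1, 0, -1, 2]].
All simple roots have the same length, so the diagram is simply laced. The associated Dynkin diagram is a chain of 5 nodes with one extra node attached to the third node from one end (E_6), so the type is E_6.

E6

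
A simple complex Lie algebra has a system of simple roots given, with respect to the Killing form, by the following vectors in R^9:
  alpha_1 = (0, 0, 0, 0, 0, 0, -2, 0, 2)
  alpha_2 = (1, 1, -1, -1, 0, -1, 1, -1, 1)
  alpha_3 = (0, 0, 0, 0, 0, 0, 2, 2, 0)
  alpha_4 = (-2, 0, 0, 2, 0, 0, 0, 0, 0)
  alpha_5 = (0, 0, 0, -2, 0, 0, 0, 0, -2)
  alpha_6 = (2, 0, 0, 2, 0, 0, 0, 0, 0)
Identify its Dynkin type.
E_6

Compute the Cartan integers a_ij = 2(alpha_i, alpha_j)/(alpha_j, alpha_j); the resulting 6x6 Cartan matrix is
[[2, 0, -1, 0, -1, 0], [0, 2, 0, -1, 0, 0], [-1, 0, 2, 0, 0, 0], [0, -1, 0, 2, -1, 0], [-1, 0, 0, -1, 2, -1], [0, 0, 0, 0, -1, 2]].
All simple roots have the same length, so the diagram is simply laced. The associated Dynkin diagram is a chain of 5 nodes with one extra node attached to the third node from one end (E_6), so the type is E_6.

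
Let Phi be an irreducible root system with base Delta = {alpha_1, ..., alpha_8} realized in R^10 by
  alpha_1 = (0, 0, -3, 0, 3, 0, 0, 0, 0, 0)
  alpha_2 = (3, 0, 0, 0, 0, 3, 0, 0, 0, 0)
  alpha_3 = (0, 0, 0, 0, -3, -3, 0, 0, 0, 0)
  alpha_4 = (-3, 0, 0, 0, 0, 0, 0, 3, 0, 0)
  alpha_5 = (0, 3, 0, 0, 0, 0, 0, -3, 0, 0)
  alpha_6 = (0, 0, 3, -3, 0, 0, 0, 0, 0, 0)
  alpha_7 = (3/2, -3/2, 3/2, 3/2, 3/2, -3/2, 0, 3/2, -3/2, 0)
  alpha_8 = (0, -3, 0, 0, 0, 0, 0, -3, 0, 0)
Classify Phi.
E_8

Compute the Cartan integers a_ij = 2(alpha_i, alpha_j)/(alpha_j, alpha_j); the resulting 8x8 Cartan matrix is
[[2, 0, -1, 0, 0, -1, 0, 0], [0, 2, -1, -1, 0, 0, 0, 0], [-1, -1, 2, 0, 0, 0, 0, 0], [0, -1, 0, 2, -1, 0, 0, -1], [0, 0, 0, -1, 2, 0, -1, 0], [-1, 0, 0, 0, 0, 2, 0, 0], [0, 0, 0, 0, -1, 0, 2, 0], [0, 0, 0, -1, 0, 0, 0, 2]].
All simple roots have the same length, so the diagram is simply laced. The associated Dynkin diagram is a chain of 7 nodes with one extra node attached to the third node from one end (E_8), so the type is E_8.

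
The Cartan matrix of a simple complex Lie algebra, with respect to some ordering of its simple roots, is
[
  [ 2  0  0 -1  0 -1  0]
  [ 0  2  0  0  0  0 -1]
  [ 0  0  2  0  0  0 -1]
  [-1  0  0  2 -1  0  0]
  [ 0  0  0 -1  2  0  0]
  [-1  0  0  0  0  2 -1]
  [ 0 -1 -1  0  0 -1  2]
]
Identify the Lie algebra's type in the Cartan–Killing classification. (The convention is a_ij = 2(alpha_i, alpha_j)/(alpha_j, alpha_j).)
The matrix has rank 7 with 2's on the diagonal. Reading the off-diagonal entries as Dynkin edges (a single edge where a_ij = a_ji = -1; a double or triple edge where a_ij * a_ji = 2 or 3), the diagram is a chain of 5 nodes with a fork of two nodes at one end (D_7). One simple-root ordering that puts it in standard form is (alpha_5, alpha_4, alpha_1, alpha_6, alpha_7, alpha_3, alpha_2). So the algebra is type D_7, i.e. so(14).

D7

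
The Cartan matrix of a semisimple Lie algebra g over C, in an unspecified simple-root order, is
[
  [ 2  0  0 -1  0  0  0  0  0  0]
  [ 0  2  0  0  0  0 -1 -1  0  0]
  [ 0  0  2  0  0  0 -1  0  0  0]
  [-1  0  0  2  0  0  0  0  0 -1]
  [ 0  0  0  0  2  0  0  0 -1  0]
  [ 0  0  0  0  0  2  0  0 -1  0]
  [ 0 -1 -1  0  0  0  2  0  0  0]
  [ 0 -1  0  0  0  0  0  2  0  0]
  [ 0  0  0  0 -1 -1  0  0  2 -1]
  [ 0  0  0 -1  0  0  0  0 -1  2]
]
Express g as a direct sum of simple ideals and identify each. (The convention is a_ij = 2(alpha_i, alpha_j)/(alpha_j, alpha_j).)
type A_4 ⊕ type D_6

The diagram associated to this matrix has two connected components: the simple roots {alpha_2, alpha_3, alpha_7, alpha_8} form a chain of 4 nodes with single edges (A_4), and {alpha_1, alpha_4, alpha_5, alpha_6, alpha_9, alpha_10} form a chain of 4 nodes with a fork of two nodes at one end (D_6). A semisimple Lie algebra decomposes uniquely as the direct sum of simple ideals, one per connected component of its Dynkin diagram, so g ≅ A_4 ⊕ D_6 (dimension 24 + 66 = 90).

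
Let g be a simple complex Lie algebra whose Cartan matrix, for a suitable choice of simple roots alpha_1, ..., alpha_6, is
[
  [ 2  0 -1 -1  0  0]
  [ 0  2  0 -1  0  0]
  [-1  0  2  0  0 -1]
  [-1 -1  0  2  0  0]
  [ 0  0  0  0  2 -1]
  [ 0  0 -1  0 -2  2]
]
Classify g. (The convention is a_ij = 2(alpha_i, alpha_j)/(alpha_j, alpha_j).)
The matrix has rank 6 with 2's on the diagonal. Reading the off-diagonal entries as Dynkin edges (a single edge where a_ij = a_ji = -1; a double or triple edge where a_ij * a_ji = 2 or 3), the diagram is a chain of 6 nodes with a double edge at one end; the terminal node there is the unique short simple root (B_6). One simple-root ordering that puts it in standard form is (alpha_2, alpha_4, alpha_1, alpha_3, alpha_6, alpha_5). So the algebra is type B_6, i.e. so(13).

type B_6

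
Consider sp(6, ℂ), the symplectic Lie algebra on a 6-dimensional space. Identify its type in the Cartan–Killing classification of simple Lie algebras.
type C_3

This is sp(6), which has dimension 6(6+1)/2 = 21 and rank 6/2 = 3. In the classification of classical Lie algebras, the symplectic algebra sp(2n) has type C_n; here n = 3, so the Dynkin diagram is a chain of 3 nodes with a double edge at one end; the terminal node there is the unique long simple root (C_3). Hence the type is C_3.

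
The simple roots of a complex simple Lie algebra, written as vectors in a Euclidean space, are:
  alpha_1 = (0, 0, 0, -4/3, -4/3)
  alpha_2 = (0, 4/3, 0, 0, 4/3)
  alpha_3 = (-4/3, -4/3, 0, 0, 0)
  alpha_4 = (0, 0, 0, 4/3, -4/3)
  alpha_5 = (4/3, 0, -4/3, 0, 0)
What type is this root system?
D_5

Compute the Cartan integers a_ij = 2(alpha_i, alpha_j)/(alpha_j, alpha_j); the resulting 5x5 Cartan matrix is
[[2, -1, 0, 0, 0], [-1, 2, -1, -1, 0], [0, -1, 2, 0, -1], [0, -1, 0, 2, 0], [0, 0, -1, 0, 2]].
All simple roots have the same length, so the diagram is simply laced. The associated Dynkin diagram is a chain of 3 nodes with a fork of two nodes at one end (D_5), so the type is D_5 (the algebra so(10)).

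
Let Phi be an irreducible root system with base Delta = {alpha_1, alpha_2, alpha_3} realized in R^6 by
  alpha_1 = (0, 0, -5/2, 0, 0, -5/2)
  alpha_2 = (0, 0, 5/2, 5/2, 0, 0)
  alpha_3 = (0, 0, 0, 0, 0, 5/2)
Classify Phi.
Compute the Cartan integers a_ij = 2(alpha_i, alpha_j)/(alpha_j, alpha_j); the resulting 3x3 Cartan matrix is
[[2, -1, -2], [-1, 2, 0], [-1, 0, 2]].
The roots have two lengths (squared-length ratio 2:1); the short ones are alpha_{3}. The associated Dynkin diagram is a chain of 3 nodes with a double edge at one end; the terminal node there is the unique short simple root (B_3), so the type is B_3 (the algebra so(7)).

B_3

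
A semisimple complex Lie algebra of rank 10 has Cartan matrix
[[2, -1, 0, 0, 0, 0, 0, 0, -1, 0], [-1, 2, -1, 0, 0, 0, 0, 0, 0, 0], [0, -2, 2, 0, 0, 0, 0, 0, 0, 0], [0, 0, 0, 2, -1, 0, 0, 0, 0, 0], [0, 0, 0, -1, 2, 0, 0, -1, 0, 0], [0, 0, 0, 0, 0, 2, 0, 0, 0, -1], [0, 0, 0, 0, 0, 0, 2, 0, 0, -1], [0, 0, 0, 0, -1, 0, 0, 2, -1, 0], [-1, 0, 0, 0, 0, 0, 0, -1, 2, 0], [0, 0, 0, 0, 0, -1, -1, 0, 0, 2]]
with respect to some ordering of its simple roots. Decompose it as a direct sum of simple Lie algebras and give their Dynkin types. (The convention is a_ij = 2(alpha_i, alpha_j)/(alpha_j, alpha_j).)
A_3 ⊕ C_7

The diagram associated to this matrix has two connected components: the simple roots {alpha_6, alpha_7, alpha_10} form a chain of 3 nodes with single edges (A_3), and {alpha_1, alpha_2, alpha_3, alpha_4, alpha_5, alpha_8, alpha_9} form a chain of 7 nodes with a double edge at one end; the terminal node there is the unique long simple root (C_7). A semisimple Lie algebra decomposes uniquely as the direct sum of simple ideals, one per connected component of its Dynkin diagram, so g ≅ A_3 ⊕ C_7 (dimension 15 + 105 = 120).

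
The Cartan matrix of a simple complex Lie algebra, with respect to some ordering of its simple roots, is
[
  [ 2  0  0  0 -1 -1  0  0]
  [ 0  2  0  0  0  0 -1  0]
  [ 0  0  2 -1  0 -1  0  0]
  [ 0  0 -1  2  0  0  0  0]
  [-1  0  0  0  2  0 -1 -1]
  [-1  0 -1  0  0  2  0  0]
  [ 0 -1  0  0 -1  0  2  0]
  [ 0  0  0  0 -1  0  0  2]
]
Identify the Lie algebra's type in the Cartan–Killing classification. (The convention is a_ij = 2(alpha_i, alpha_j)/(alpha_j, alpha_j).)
E_8

The matrix has rank 8 with 2's on the diagonal. Reading the off-diagonal entries as Dynkin edges (a single edge where a_ij = a_ji = -1; a double or triple edge where a_ij * a_ji = 2 or 3), the diagram is a chain of 7 nodes with one extra node attached to the third node from one end (E_8). One simple-root ordering that puts it in standard form is (alpha_2, alpha_8, alpha_7, alpha_5, alpha_1, alpha_6, alpha_3, alpha_4). So the algebra is type E_8.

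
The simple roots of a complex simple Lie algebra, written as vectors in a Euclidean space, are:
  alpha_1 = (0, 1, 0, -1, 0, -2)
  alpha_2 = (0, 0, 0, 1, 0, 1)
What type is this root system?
Compute the Cartan integers a_ij = 2(alpha_i, alpha_j)/(alpha_j, alpha_j); the resulting 2x2 Cartan matrix is
[[2, -3], [-1, 2]].
The roots have two lengths (squared-length ratio 3:1); the short ones are alpha_{2}. The associated Dynkin diagram is two nodes joined by a triple edge (G_2), so the type is G_2.

G2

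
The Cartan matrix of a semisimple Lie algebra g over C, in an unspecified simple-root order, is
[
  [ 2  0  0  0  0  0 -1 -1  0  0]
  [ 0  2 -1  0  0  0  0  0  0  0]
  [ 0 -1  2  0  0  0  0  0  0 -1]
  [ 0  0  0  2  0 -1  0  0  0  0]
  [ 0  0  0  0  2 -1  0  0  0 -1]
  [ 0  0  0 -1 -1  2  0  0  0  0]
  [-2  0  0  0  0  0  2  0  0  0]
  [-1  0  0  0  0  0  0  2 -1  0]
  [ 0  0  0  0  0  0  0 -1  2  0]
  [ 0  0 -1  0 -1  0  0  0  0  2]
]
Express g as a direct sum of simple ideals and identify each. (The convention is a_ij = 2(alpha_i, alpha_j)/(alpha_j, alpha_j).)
A_6 (sl(7)) + C_4 (sp(8))

The diagram associated to this matrix has two connected components: the simple roots {alpha_2, alpha_3, alpha_4, alpha_5, alpha_6, alpha_10} form a chain of 6 nodes with single edges (A_6), and {alpha_1, alpha_7, alpha_8, alpha_9} form a chain of 4 nodes with a double edge at one end; the terminal node there is the unique long simple root (C_4). A semisimple Lie algebra decomposes uniquely as the direct sum of simple ideals, one per connected component of its Dynkin diagram, so g ≅ A_6 ⊕ C_4 (dimension 48 + 36 = 84).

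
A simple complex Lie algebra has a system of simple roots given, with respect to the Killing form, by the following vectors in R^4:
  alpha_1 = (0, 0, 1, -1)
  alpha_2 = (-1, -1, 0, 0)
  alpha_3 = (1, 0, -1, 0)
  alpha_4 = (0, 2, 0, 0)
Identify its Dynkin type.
type C_4

Compute the Cartan integers a_ij = 2(alpha_i, alpha_j)/(alpha_j, alpha_j); the resulting 4x4 Cartan matrix is
[[2, 0, -1, 0], [0, 2, -1, -1], [-1, -1, 2, 0], [0, -2, 0, 2]].
The roots have two lengths (squared-length ratio 2:1); the short ones are alpha_{1,2,3}. The associated Dynkin diagram is a chain of 4 nodes with a double edge at one end; the terminal node there is the unique long simple root (C_4), so the type is C_4 (the algebra sp(8)).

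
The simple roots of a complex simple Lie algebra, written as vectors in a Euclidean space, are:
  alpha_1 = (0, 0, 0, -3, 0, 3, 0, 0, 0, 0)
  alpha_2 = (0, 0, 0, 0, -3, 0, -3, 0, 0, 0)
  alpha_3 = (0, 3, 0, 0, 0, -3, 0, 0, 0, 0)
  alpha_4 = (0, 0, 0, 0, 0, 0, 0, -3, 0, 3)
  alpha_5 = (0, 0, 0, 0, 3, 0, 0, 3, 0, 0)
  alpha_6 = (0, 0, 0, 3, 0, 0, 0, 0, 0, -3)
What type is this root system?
Compute the Cartan integers a_ij = 2(alpha_i, alpha_j)/(alpha_j, alpha_j); the resulting 6x6 Cartan matrix is
[[2, 0, -1, 0, 0, -1], [0, 2, 0, 0, -1, 0], [-1, 0, 2, 0, 0, 0], [0, 0, 0, 2, -1, -1], [0, -1, 0, -1, 2, 0], [-1, 0, 0, -1, 0, 2]].
All simple roots have the same length, so the diagram is simply laced. The associated Dynkin diagram is a chain of 6 nodes with single edges (A_6), so the type is A_6 (the algebra sl(7)).

A6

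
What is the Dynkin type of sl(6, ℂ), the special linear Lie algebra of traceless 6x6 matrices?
type A_5

This is sl(6), which has dimension 6^2 - 1 = 35 and rank 6 - 1 = 5 (a Cartan subalgebra is the diagonal traceless matrices). In the classification of classical Lie algebras, the special linear algebra sl(n+1) has type A_n; here n = 5, so the Dynkin diagram is a chain of 5 nodes with single edges (A_5). Hence the type is A_5.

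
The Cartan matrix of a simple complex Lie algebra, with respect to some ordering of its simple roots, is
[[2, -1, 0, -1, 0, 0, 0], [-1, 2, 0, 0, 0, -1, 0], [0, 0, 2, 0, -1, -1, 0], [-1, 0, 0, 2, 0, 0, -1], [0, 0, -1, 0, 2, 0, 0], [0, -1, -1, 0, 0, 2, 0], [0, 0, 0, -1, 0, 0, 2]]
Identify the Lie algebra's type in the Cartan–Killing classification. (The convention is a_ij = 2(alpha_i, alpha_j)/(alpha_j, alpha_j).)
The matrix has rank 7 with 2's on the diagonal. Reading the off-diagonal entries as Dynkin edges (a single edge where a_ij = a_ji = -1; a double or triple edge where a_ij * a_ji = 2 or 3), the diagram is a chain of 7 nodes with single edges (A_7). One simple-root ordering that puts it in standard form is (alpha_7, alpha_4, alpha_1, alpha_2, alpha_6, alpha_3, alpha_5). So the algebra is type A_7, i.e. sl(8).

type A_7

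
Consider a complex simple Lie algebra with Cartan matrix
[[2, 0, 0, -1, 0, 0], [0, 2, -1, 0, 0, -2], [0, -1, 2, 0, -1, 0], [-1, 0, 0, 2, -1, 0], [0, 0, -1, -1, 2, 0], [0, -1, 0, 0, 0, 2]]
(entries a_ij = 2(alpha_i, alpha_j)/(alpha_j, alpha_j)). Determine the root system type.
B_6 (so(13))

The matrix has rank 6 with 2's on the diagonal. Reading the off-diagonal entries as Dynkin edges (a single edge where a_ij = a_ji = -1; a double or triple edge where a_ij * a_ji = 2 or 3), the diagram is a chain of 6 nodes with a double edge at one end; the terminal node there is the unique short simple root (B_6). One simple-root ordering that puts it in standard form is (alpha_1, alpha_4, alpha_5, alpha_3, alpha_2, alpha_6). So the algebra is type B_6, i.e. so(13).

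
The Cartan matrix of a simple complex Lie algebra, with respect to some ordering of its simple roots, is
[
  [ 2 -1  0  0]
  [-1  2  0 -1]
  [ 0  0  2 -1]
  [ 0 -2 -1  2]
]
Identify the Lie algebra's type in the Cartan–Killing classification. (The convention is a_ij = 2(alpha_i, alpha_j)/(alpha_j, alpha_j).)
The matrix has rank 4 with 2's on the diagonal. Reading the off-diagonal entries as Dynkin edges (a single edge where a_ij = a_ji = -1; a double or triple edge where a_ij * a_ji = 2 or 3), the diagram is a chain of 4 nodes with a double edge between the middle two (F_4). One simple-root ordering that puts it in standard form is (alpha_3, alpha_4, alpha_2, alpha_1). So the algebra is type F_4.

type F_4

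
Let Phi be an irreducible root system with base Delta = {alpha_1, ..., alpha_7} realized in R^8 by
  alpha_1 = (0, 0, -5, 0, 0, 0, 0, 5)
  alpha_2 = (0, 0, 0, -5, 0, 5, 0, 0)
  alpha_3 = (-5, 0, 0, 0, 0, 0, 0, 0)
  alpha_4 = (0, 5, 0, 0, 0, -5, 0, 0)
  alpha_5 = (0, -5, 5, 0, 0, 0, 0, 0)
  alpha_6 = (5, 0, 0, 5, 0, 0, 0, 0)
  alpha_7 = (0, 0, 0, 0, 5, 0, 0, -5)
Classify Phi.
type B_7

Compute the Cartan integers a_ij = 2(alpha_i, alpha_j)/(alpha_j, alpha_j); the resulting 7x7 Cartan matrix is
[[2, 0, 0, 0, -1, 0, -1], [0, 2, 0, -1, 0, -1, 0], [0, 0, 2, 0, 0, -1, 0], [0, -1, 0, 2, -1, 0, 0], [-1, 0, 0, -1, 2, 0, 0], [0, -1, -2, 0, 0, 2, 0], [-1, 0, 0, 0, 0, 0, 2]].
The roots have two lengths (squared-length ratio 2:1); the short ones are alpha_{3}. The associated Dynkin diagram is a chain of 7 nodes with a double edge at one end; the terminal node there is the unique short simple root (B_7), so the type is B_7 (the algebra so(15)).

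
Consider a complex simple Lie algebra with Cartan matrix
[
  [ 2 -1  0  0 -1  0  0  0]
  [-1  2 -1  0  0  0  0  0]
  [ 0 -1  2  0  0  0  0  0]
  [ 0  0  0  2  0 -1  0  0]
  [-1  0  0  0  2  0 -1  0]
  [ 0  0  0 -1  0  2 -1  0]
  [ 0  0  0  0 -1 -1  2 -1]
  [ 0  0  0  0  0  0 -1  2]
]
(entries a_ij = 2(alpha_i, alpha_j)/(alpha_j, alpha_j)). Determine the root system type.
The matrix has rank 8 with 2's on the diagonal. Reading the off-diagonal entries as Dynkin edges (a single edge where a_ij = a_ji = -1; a double or triple edge where a_ij * a_ji = 2 or 3), the diagram is a chain of 7 nodes with one extra node attached to the third node from one end (E_8). One simple-root ordering that puts it in standard form is (alpha_4, alpha_8, alpha_6, alpha_7, alpha_5, alpha_1, alpha_2, alpha_3). So the algebra is type E_8.

type E_8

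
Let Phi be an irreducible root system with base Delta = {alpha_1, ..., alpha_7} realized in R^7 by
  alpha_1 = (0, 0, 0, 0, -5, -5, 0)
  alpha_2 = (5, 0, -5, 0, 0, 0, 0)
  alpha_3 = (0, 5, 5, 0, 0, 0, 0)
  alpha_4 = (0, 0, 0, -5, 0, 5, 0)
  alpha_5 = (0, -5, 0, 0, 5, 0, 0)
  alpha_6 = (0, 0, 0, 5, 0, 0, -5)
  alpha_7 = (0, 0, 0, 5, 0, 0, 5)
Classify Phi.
Compute the Cartan integers a_ij = 2(alpha_i, alpha_j)/(alpha_j, alpha_j); the resulting 7x7 Cartan matrix is
[[2, 0, 0, -1, -1, 0, 0], [0, 2, -1, 0, 0, 0, 0], [0, -1, 2, 0, -1, 0, 0], [-1, 0, 0, 2, 0, -1, -1], [-1, 0, -1, 0, 2, 0, 0], [0, 0, 0, -1, 0, 2, 0], [0, 0, 0, -1, 0, 0, 2]].
All simple roots have the same length, so the diagram is simply laced. The associated Dynkin diagram is a chain of 5 nodes with a fork of two nodes at one end (D_7), so the type is D_7 (the algebra so(14)).

type D_7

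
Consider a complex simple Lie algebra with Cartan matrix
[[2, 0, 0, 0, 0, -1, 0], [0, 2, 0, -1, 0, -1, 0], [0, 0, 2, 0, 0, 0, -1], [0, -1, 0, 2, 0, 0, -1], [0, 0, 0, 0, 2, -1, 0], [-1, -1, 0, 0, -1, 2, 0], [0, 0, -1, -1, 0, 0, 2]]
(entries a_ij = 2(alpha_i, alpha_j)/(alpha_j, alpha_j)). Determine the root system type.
D_7 (so(14))

The matrix has rank 7 with 2's on the diagonal. Reading the off-diagonal entries as Dynkin edges (a single edge where a_ij = a_ji = -1; a double or triple edge where a_ij * a_ji = 2 or 3), the diagram is a chain of 5 nodes with a fork of two nodes at one end (D_7). One simple-root ordering that puts it in standard form is (alpha_3, alpha_7, alpha_4, alpha_2, alpha_6, alpha_5, alpha_1). So the algebra is type D_7, i.e. so(14).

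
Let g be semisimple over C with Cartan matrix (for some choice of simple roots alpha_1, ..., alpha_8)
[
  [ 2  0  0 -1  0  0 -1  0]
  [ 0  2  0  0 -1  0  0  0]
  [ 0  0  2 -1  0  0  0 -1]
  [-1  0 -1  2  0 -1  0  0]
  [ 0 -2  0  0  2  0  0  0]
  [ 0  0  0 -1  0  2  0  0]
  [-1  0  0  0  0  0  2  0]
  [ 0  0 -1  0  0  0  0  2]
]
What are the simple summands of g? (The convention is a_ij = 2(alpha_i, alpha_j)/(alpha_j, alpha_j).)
The diagram associated to this matrix has two connected components: the simple roots {alpha_2, alpha_5} form a chain of 2 nodes with a double edge at one end; the terminal node there is the unique short simple root (B_2), and {alpha_1, alpha_3, alpha_4, alpha_6, alpha_7, alpha_8} form a chain of 5 nodes with one extra node attached to the third node from one end (E_6). A semisimple Lie algebra decomposes uniquely as the direct sum of simple ideals, one per connected component of its Dynkin diagram, so g ≅ B_2 ⊕ E_6 (dimension 10 + 78 = 88).

type B_2 ⊕ type E_6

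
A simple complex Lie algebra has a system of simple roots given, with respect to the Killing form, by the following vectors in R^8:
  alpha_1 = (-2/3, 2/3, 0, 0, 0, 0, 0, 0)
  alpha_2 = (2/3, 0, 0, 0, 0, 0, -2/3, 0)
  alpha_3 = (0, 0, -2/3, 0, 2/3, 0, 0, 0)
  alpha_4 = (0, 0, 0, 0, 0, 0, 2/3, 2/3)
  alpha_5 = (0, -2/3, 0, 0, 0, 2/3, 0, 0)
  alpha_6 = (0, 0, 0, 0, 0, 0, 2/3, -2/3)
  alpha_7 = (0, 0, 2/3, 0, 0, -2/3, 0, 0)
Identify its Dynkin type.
Compute the Cartan integers a_ij = 2(alpha_i, alpha_j)/(alpha_j, alpha_j); the resulting 7x7 Cartan matrix is
[[2, -1, 0, 0, -1, 0, 0], [-1, 2, 0, -1, 0, -1, 0], [0, 0, 2, 0, 0, 0, -1], [0, -1, 0, 2, 0, 0, 0], [-1, 0, 0, 0, 2, 0, -1], [0, -1, 0, 0, 0, 2, 0], [0, 0, -1, 0, -1, 0, 2]].
All simple roots have the same length, so the diagram is simply laced. The associated Dynkin diagram is a chain of 5 nodes with a fork of two nodes at one end (D_7), so the type is D_7 (the algebra so(14)).

D7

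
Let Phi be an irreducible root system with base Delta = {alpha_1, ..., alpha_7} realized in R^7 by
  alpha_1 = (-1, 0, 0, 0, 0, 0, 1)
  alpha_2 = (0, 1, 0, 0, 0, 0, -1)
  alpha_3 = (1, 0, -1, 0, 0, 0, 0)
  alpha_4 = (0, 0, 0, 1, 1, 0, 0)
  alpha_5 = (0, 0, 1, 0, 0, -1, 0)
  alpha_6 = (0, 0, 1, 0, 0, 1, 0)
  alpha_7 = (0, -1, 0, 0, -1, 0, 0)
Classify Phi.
D_7 (so(14))

Compute the Cartan integers a_ij = 2(alpha_i, alpha_j)/(alpha_j, alpha_j); the resulting 7x7 Cartan matrix is
[[2, -1, -1, 0, 0, 0, 0], [-1, 2, 0, 0, 0, 0, -1], [-1, 0, 2, 0, -1, -1, 0], [0, 0, 0, 2, 0, 0, -1], [0, 0, -1, 0, 2, 0, 0], [0, 0, -1, 0, 0, 2, 0], [0, -1, 0, -1, 0, 0, 2]].
All simple roots have the same length, so the diagram is simply laced. The associated Dynkin diagram is a chain of 5 nodes with a fork of two nodes at one end (D_7), so the type is D_7 (the algebra so(14)).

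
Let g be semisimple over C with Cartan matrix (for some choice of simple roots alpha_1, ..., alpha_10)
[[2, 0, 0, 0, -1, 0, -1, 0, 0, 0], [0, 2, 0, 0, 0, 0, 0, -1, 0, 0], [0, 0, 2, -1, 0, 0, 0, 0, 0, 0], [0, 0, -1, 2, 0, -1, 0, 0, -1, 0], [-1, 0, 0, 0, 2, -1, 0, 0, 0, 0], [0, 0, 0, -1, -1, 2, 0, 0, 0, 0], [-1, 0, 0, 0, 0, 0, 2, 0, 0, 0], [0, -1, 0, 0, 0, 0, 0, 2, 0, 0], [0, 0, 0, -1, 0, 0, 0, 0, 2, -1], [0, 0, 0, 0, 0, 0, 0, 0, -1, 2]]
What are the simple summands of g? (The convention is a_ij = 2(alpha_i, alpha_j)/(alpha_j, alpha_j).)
A_2 (sl(3)) + E_8

The diagram associated to this matrix has two connected components: the simple roots {alpha_2, alpha_8} form a chain of 2 nodes with single edges (A_2), and {alpha_1, alpha_3, alpha_4, alpha_5, alpha_6, alpha_7, alpha_9, alpha_10} form a chain of 7 nodes with one extra node attached to the third node from one end (E_8). A semisimple Lie algebra decomposes uniquely as the direct sum of simple ideals, one per connected component of its Dynkin diagram, so g ≅ A_2 ⊕ E_8 (dimension 8 + 248 = 256).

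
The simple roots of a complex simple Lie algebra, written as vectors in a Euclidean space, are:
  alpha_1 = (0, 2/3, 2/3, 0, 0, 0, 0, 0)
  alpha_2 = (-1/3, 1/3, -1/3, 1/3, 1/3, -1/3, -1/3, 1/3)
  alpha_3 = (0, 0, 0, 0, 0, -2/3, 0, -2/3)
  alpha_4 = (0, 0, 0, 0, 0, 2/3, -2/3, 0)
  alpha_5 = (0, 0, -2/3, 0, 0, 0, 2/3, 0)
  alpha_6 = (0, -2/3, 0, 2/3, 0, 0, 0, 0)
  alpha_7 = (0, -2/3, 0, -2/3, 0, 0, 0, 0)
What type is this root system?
type E_7

Compute the Cartan integers a_ij = 2(alpha_i, alpha_j)/(alpha_j, alpha_j); the resulting 7x7 Cartan matrix is
[[2, 0, 0, 0, -1, -1, -1], [0, 2, 0, 0, 0, 0, -1], [0, 0, 2, -1, 0, 0, 0], [0, 0, -1, 2, -1, 0, 0], [-1, 0, 0, -1, 2, 0, 0], [-1, 0, 0, 0, 0, 2, 0], [-1, -1, 0, 0, 0, 0, 2]].
All simple roots have the same length, so the diagram is simply laced. The associated Dynkin diagram is a chain of 6 nodes with one extra node attached to the third node from one end (E_7), so the type is E_7.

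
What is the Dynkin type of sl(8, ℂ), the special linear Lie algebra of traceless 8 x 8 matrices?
This is sl(8), which has dimension 8^2 - 1 = 63 and rank 8 - 1 = 7 (a Cartan subalgebra is the diagonal traceless matrices). In the classification of classical Lie algebras, the special linear algebra sl(n+1) has type A_n; here n = 7, so the Dynkin diagram is a chain of 7 nodes with single edges (A_7). Hence the type is A_7.

A7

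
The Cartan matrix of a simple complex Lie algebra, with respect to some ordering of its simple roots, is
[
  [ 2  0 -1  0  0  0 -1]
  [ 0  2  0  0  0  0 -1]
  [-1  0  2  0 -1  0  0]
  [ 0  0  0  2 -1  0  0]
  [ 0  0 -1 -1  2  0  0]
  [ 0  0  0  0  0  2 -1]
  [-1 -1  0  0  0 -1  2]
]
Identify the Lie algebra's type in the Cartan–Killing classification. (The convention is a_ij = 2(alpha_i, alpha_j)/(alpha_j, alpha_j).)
D7

The matrix has rank 7 with 2's on the diagonal. Reading the off-diagonal entries as Dynkin edges (a single edge where a_ij = a_ji = -1; a double or triple edge where a_ij * a_ji = 2 or 3), the diagram is a chain of 5 nodes with a fork of two nodes at one end (D_7). One simple-root ordering that puts it in standard form is (alpha_4, alpha_5, alpha_3, alpha_1, alpha_7, alpha_2, alpha_6). So the algebra is type D_7, i.e. so(14).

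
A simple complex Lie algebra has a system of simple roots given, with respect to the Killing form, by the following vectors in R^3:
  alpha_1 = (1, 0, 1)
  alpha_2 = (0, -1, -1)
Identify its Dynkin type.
Compute the Cartan integers a_ij = 2(alpha_i, alpha_j)/(alpha_j, alpha_j); the resulting 2x2 Cartan matrix is
[[2, -1], [-1, 2]].
All simple roots have the same length, so the diagram is simply laced. The associated Dynkin diagram is a chain of 2 nodes with single edges (A_2), so the type is A_2 (the algebra sl(3)).

type A_2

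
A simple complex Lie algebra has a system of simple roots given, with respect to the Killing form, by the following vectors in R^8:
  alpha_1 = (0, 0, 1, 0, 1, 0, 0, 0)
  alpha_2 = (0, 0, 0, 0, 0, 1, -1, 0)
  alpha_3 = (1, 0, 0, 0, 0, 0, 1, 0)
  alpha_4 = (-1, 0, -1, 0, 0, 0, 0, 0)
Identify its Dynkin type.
Compute the Cartan integers a_ij = 2(alpha_i, alpha_j)/(alpha_j, alpha_j); the resulting 4x4 Cartan matrix is
[[2, 0, 0, -1], [0, 2, -1, 0], [0, -1, 2, -1], [-1, 0, -1, 2]].
All simple roots have the same length, so the diagram is simply laced. The associated Dynkin diagram is a chain of 4 nodes with single edges (A_4), so the type is A_4 (the algebra sl(5)).

type A_4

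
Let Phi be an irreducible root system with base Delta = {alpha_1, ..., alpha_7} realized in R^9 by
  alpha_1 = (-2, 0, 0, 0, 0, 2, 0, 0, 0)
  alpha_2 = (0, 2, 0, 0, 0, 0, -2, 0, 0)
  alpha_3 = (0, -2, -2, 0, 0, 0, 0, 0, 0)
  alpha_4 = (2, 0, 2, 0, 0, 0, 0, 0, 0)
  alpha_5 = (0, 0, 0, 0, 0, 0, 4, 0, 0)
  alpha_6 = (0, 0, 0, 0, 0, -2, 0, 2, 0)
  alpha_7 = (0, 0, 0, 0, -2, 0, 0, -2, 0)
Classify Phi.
Compute the Cartan integers a_ij = 2(alpha_i, alpha_j)/(alpha_j, alpha_j); the resulting 7x7 Cartan matrix is
[[2, 0, 0, -1, 0, -1, 0], [0, 2, -1, 0, -1, 0, 0], [0, -1, 2, -1, 0, 0, 0], [-1, 0, -1, 2, 0, 0, 0], [0, -2, 0, 0, 2, 0, 0], [-1, 0, 0, 0, 0, 2, -1], [0, 0, 0, 0, 0, -1, 2]].
The roots have two lengths (squared-length ratio 2:1); the short ones are alpha_{1,2,3,4,6,7}. The associated Dynkin diagram is a chain of 7 nodes with a double edge at one end; the terminal node there is the unique long simple root (C_7), so the type is C_7 (the algebra sp(14)).

type C_7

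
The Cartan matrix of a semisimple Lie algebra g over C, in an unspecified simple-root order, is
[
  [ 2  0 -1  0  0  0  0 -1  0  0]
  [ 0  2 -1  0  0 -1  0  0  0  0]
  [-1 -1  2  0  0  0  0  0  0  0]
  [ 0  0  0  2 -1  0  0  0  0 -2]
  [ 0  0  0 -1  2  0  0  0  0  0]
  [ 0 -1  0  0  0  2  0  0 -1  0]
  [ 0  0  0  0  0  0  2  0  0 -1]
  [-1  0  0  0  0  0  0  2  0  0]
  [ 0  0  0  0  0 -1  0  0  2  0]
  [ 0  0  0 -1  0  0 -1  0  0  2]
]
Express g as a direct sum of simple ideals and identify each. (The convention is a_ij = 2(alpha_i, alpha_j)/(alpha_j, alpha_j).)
A_6 ⊕ F_4

The diagram associated to this matrix has two connected components: the simple roots {alpha_1, alpha_2, alpha_3, alpha_6, alpha_8, alpha_9} form a chain of 6 nodes with single edges (A_6), and {alpha_4, alpha_5, alpha_7, alpha_10} form a chain of 4 nodes with a double edge between the middle two (F_4). A semisimple Lie algebra decomposes uniquely as the direct sum of simple ideals, one per connected component of its Dynkin diagram, so g ≅ A_6 ⊕ F_4 (dimension 48 + 52 = 100).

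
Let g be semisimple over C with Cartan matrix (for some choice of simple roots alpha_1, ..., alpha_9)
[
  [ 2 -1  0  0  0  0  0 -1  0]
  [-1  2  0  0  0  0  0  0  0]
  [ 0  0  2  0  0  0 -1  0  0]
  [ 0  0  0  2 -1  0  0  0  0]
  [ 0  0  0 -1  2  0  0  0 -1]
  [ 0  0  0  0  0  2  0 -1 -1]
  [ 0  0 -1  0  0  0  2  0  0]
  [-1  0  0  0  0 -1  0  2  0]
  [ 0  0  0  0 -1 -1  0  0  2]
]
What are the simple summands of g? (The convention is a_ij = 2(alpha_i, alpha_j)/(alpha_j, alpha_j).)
type A_2 ⊕ type A_7

The diagram associated to this matrix has two connected components: the simple roots {alpha_3, alpha_7} form a chain of 2 nodes with single edges (A_2), and {alpha_1, alpha_2, alpha_4, alpha_5, alpha_6, alpha_8, alpha_9} form a chain of 7 nodes with single edges (A_7). A semisimple Lie algebra decomposes uniquely as the direct sum of simple ideals, one per connected component of its Dynkin diagram, so g ≅ A_2 ⊕ A_7 (dimension 8 + 63 = 71).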